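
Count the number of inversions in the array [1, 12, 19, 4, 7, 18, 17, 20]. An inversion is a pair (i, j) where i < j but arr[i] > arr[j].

Finding inversions in [1, 12, 19, 4, 7, 18, 17, 20]:

(1, 3): arr[1]=12 > arr[3]=4
(1, 4): arr[1]=12 > arr[4]=7
(2, 3): arr[2]=19 > arr[3]=4
(2, 4): arr[2]=19 > arr[4]=7
(2, 5): arr[2]=19 > arr[5]=18
(2, 6): arr[2]=19 > arr[6]=17
(5, 6): arr[5]=18 > arr[6]=17

Total inversions: 7

The array has 7 inversion(s): (1,3), (1,4), (2,3), (2,4), (2,5), (2,6), (5,6). Each pair (i,j) satisfies i < j and arr[i] > arr[j].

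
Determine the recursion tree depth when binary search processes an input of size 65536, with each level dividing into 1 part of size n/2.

For divide and conquer with division factor 2:

Problem sizes at each level:
Level 0: 65536
Level 1: 32768
Level 2: 16384
Level 3: 8192
Level 4: 4096
Level 5: 2048
Level 6: 1024
Level 7: 512
Level 8: 256
Level 9: 128
Level 10: 64
Level 11: 32
Level 12: 16
Level 13: 8
Level 14: 4
Level 15: 2
Level 16: 1

The root is level 0 and the size-1 base case is level 16 (the tree spans levels 0 through 16, i.e. 17 levels counting the root), so the depth is the number of divisions: log_2(65536) = 16

The recursion tree depth is log_2(65536) = 16. At each level, the problem size is divided by 2, so it takes 16 divisions to reduce to a base case of size 1. The algorithm makes 1 recursive call at each level.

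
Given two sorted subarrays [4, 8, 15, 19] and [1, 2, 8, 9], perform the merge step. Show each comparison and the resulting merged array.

Merging process:

Compare 4 vs 1: take 1 from right. Merged: [1]
Compare 4 vs 2: take 2 from right. Merged: [1, 2]
Compare 4 vs 8: take 4 from left. Merged: [1, 2, 4]
Compare 8 vs 8: take 8 from left. Merged: [1, 2, 4, 8]
Compare 15 vs 8: take 8 from right. Merged: [1, 2, 4, 8, 8]
Compare 15 vs 9: take 9 from right. Merged: [1, 2, 4, 8, 8, 9]
Append remaining from left: [15, 19]. Merged: [1, 2, 4, 8, 8, 9, 15, 19]

Final merged array: [1, 2, 4, 8, 8, 9, 15, 19]
Total comparisons: 6

The merged array is [1, 2, 4, 8, 8, 9, 15, 19], requiring 6 comparisons. The merge step runs in O(n) time where n is the total number of elements.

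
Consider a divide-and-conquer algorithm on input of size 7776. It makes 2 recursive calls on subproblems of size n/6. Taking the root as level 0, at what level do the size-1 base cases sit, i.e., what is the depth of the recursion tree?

For divide and conquer with division factor 6:

Problem sizes at each level:
Level 0: 7776
Level 1: 1296
Level 2: 216
Level 3: 36
Level 4: 6
Level 5: 1

The root is level 0 and the size-1 base case is level 5 (the tree spans levels 0 through 5, i.e. 6 levels counting the root), so the depth is the number of divisions: log_6(7776) = 5

The recursion tree depth is log_6(7776) = 5. At each level, the problem size is divided by 6, so it takes 5 divisions to reduce to a base case of size 1. The algorithm makes 2 recursive calls at each level.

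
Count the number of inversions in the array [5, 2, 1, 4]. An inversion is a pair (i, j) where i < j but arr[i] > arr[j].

Finding inversions in [5, 2, 1, 4]:

(0, 1): arr[0]=5 > arr[1]=2
(0, 2): arr[0]=5 > arr[2]=1
(0, 3): arr[0]=5 > arr[3]=4
(1, 2): arr[1]=2 > arr[2]=1

Total inversions: 4

The array has 4 inversion(s): (0,1), (0,2), (0,3), (1,2). Each pair (i,j) satisfies i < j and arr[i] > arr[j].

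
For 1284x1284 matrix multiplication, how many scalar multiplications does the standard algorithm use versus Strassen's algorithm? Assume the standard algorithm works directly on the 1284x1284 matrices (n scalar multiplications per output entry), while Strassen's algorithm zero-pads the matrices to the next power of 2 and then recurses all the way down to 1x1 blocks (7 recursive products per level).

Matrix multiplication for 1284x1284 matrices:

Strassen's algorithm requires power-of-2 dimensions. Pad 1284x1284 to 2048x2048 (next power of 2).

Standard algorithm: 1284^3 = 2116874304 multiplications
Strassen's algorithm: 7^(log2(2048)) = 7^11 = 1977326743 multiplications
Savings: 2116874304 - 1977326743 = 139547561 multiplications

Standard: 2116874304 multiplications (1284^3). Strassen: 1977326743 multiplications (7^11, after padding to 2048x2048). Strassen reduces 8 recursive multiplications to 7 at each level.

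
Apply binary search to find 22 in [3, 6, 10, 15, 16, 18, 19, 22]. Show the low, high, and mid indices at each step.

Binary search for 22 in [3, 6, 10, 15, 16, 18, 19, 22]:

lo=0, hi=7, mid=3, arr[mid]=15 -> 15 < 22, search right half
lo=4, hi=7, mid=5, arr[mid]=18 -> 18 < 22, search right half
lo=6, hi=7, mid=6, arr[mid]=19 -> 19 < 22, search right half
lo=7, hi=7, mid=7, arr[mid]=22 -> Found target at index 7!

Binary search finds 22 at index 7 after 4 comparisons. The search repeatedly halves the search space by comparing with the middle element.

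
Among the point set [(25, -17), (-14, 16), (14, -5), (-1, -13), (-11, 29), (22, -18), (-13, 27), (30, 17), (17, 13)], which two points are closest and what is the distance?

Computing all pairwise distances among 9 points:

d((25, -17), (-14, 16)) = 51.0882
d((25, -17), (14, -5)) = 16.2788
d((25, -17), (-1, -13)) = 26.3059
d((25, -17), (-11, 29)) = 58.4123
d((25, -17), (22, -18)) = 3.1623
d((25, -17), (-13, 27)) = 58.1378
d((25, -17), (30, 17)) = 34.3657
d((25, -17), (17, 13)) = 31.0483
d((-14, 16), (14, -5)) = 35.0
d((-14, 16), (-1, -13)) = 31.7805
d((-14, 16), (-11, 29)) = 13.3417
d((-14, 16), (22, -18)) = 49.5177
d((-14, 16), (-13, 27)) = 11.0454
d((-14, 16), (30, 17)) = 44.0114
d((-14, 16), (17, 13)) = 31.1448
d((14, -5), (-1, -13)) = 17.0
d((14, -5), (-11, 29)) = 42.2019
d((14, -5), (22, -18)) = 15.2643
d((14, -5), (-13, 27)) = 41.8688
d((14, -5), (30, 17)) = 27.2029
d((14, -5), (17, 13)) = 18.2483
d((-1, -13), (-11, 29)) = 43.1741
d((-1, -13), (22, -18)) = 23.5372
d((-1, -13), (-13, 27)) = 41.7612
d((-1, -13), (30, 17)) = 43.1393
d((-1, -13), (17, 13)) = 31.6228
d((-11, 29), (22, -18)) = 57.4282
d((-11, 29), (-13, 27)) = 2.8284 <-- minimum
d((-11, 29), (30, 17)) = 42.72
d((-11, 29), (17, 13)) = 32.249
d((22, -18), (-13, 27)) = 57.0088
d((22, -18), (30, 17)) = 35.9026
d((22, -18), (17, 13)) = 31.4006
d((-13, 27), (30, 17)) = 44.1475
d((-13, 27), (17, 13)) = 33.1059
d((30, 17), (17, 13)) = 13.6015

Closest pair: (-11, 29) and (-13, 27) with distance 2.8284

The closest pair is (-11, 29) and (-13, 27) with Euclidean distance 2.8284. For 9 points, brute-force pairwise comparison is shown above. For large n, the divide-and-conquer algorithm (sort by x, recurse on halves, check the dividing strip) achieves O(n log n).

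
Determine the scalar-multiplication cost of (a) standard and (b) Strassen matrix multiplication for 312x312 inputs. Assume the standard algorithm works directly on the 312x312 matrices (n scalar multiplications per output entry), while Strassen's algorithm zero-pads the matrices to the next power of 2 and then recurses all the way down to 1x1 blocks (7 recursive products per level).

Matrix multiplication for 312x312 matrices:

Strassen's algorithm requires power-of-2 dimensions. Pad 312x312 to 512x512 (next power of 2).

Standard algorithm: 312^3 = 30371328 multiplications
Strassen's algorithm: 7^(log2(512)) = 7^9 = 40353607 multiplications
Difference: 30371328 - 40353607 = -9982279 (Strassen uses MORE here due to padding overhead — for small or just-over-power-of-2 n, padding can outweigh the per-level savings)

Standard: 30371328 multiplications (312^3). Strassen: 40353607 multiplications (7^9, after padding to 512x512). Strassen reduces 8 recursive multiplications to 7 at each level.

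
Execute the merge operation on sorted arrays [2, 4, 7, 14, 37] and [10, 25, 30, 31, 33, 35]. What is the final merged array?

Merging process:

Compare 2 vs 10: take 2 from left. Merged: [2]
Compare 4 vs 10: take 4 from left. Merged: [2, 4]
Compare 7 vs 10: take 7 from left. Merged: [2, 4, 7]
Compare 14 vs 10: take 10 from right. Merged: [2, 4, 7, 10]
Compare 14 vs 25: take 14 from left. Merged: [2, 4, 7, 10, 14]
Compare 37 vs 25: take 25 from right. Merged: [2, 4, 7, 10, 14, 25]
Compare 37 vs 30: take 30 from right. Merged: [2, 4, 7, 10, 14, 25, 30]
Compare 37 vs 31: take 31 from right. Merged: [2, 4, 7, 10, 14, 25, 30, 31]
Compare 37 vs 33: take 33 from right. Merged: [2, 4, 7, 10, 14, 25, 30, 31, 33]
Compare 37 vs 35: take 35 from right. Merged: [2, 4, 7, 10, 14, 25, 30, 31, 33, 35]
Append remaining from left: [37]. Merged: [2, 4, 7, 10, 14, 25, 30, 31, 33, 35, 37]

Final merged array: [2, 4, 7, 10, 14, 25, 30, 31, 33, 35, 37]
Total comparisons: 10

The merged array is [2, 4, 7, 10, 14, 25, 30, 31, 33, 35, 37], requiring 10 comparisons. The merge step runs in O(n) time where n is the total number of elements.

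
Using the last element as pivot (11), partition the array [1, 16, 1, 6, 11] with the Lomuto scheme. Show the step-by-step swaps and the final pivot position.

Lomuto partition with pivot = 11:

Initial array: [1, 16, 1, 6, 11]

arr[0]=1 <= 11: swap with position 0, array becomes [1, 16, 1, 6, 11]
arr[1]=16 > 11: no swap
arr[2]=1 <= 11: swap with position 1, array becomes [1, 1, 16, 6, 11]
arr[3]=6 <= 11: swap with position 2, array becomes [1, 1, 6, 16, 11]

Place pivot at position 3: [1, 1, 6, 11, 16]
Pivot position: 3

After partitioning with pivot 11, the array becomes [1, 1, 6, 11, 16]. The pivot is placed at index 3. All elements to the left of the pivot are <= 11, and all elements to the right are > 11.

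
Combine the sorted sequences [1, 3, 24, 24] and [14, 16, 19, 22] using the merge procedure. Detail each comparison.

Merging process:

Compare 1 vs 14: take 1 from left. Merged: [1]
Compare 3 vs 14: take 3 from left. Merged: [1, 3]
Compare 24 vs 14: take 14 from right. Merged: [1, 3, 14]
Compare 24 vs 16: take 16 from right. Merged: [1, 3, 14, 16]
Compare 24 vs 19: take 19 from right. Merged: [1, 3, 14, 16, 19]
Compare 24 vs 22: take 22 from right. Merged: [1, 3, 14, 16, 19, 22]
Append remaining from left: [24, 24]. Merged: [1, 3, 14, 16, 19, 22, 24, 24]

Final merged array: [1, 3, 14, 16, 19, 22, 24, 24]
Total comparisons: 6

The merged array is [1, 3, 14, 16, 19, 22, 24, 24], requiring 6 comparisons. The merge step runs in O(n) time where n is the total number of elements.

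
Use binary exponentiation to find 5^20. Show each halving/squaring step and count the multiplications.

Computing 5^20 by squaring (build up from 5^1; each line after the first costs one multiplication):

5^1 = 5
5^2 = (5^1)^2 = 5^2 = 25
5^4 = (5^2)^2 = 25^2 = 625
5^5 = 5 * 5^4 = 5 * 625 = 3125
5^10 = (5^5)^2 = 3125^2 = 9765625
5^20 = (5^10)^2 = 9765625^2 = 95367431640625

Result: 95367431640625
Multiplications needed: 5 (5 lines after 5^1)

5^20 = 95367431640625. Using exponentiation by squaring, this requires 5 multiplications. The key idea: if the exponent is even, square the half-power; if odd, multiply by the base once.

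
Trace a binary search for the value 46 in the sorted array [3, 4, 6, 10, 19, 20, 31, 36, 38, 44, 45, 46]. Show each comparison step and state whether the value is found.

Binary search for 46 in [3, 4, 6, 10, 19, 20, 31, 36, 38, 44, 45, 46]:

lo=0, hi=11, mid=5, arr[mid]=20 -> 20 < 46, search right half
lo=6, hi=11, mid=8, arr[mid]=38 -> 38 < 46, search right half
lo=9, hi=11, mid=10, arr[mid]=45 -> 45 < 46, search right half
lo=11, hi=11, mid=11, arr[mid]=46 -> Found target at index 11!

Binary search finds 46 at index 11 after 4 comparisons. The search repeatedly halves the search space by comparing with the middle element.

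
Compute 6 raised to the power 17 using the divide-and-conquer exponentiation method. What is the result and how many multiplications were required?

Computing 6^17 by squaring (build up from 6^1; each line after the first costs one multiplication):

6^1 = 6
6^2 = (6^1)^2 = 6^2 = 36
6^4 = (6^2)^2 = 36^2 = 1296
6^8 = (6^4)^2 = 1296^2 = 1679616
6^16 = (6^8)^2 = 1679616^2 = 2821109907456
6^17 = 6 * 6^16 = 6 * 2821109907456 = 16926659444736

Result: 16926659444736
Multiplications needed: 5 (5 lines after 6^1)

6^17 = 16926659444736. Using exponentiation by squaring, this requires 5 multiplications. The key idea: if the exponent is even, square the half-power; if odd, multiply by the base once.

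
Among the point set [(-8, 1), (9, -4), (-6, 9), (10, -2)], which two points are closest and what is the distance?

Computing all pairwise distances among 4 points:

d((-8, 1), (9, -4)) = 17.72
d((-8, 1), (-6, 9)) = 8.2462
d((-8, 1), (10, -2)) = 18.2483
d((9, -4), (-6, 9)) = 19.8494
d((9, -4), (10, -2)) = 2.2361 <-- minimum
d((-6, 9), (10, -2)) = 19.4165

Closest pair: (9, -4) and (10, -2) with distance 2.2361

The closest pair is (9, -4) and (10, -2) with Euclidean distance 2.2361. For 4 points, brute-force pairwise comparison is shown above. For large n, the divide-and-conquer algorithm (sort by x, recurse on halves, check the dividing strip) achieves O(n log n).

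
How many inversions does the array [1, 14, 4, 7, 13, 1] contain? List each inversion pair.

Finding inversions in [1, 14, 4, 7, 13, 1]:

(1, 2): arr[1]=14 > arr[2]=4
(1, 3): arr[1]=14 > arr[3]=7
(1, 4): arr[1]=14 > arr[4]=13
(1, 5): arr[1]=14 > arr[5]=1
(2, 5): arr[2]=4 > arr[5]=1
(3, 5): arr[3]=7 > arr[5]=1
(4, 5): arr[4]=13 > arr[5]=1

Total inversions: 7

The array has 7 inversion(s): (1,2), (1,3), (1,4), (1,5), (2,5), (3,5), (4,5). Each pair (i,j) satisfies i < j and arr[i] > arr[j].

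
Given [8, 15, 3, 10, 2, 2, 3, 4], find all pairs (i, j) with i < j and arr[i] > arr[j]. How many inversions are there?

Finding inversions in [8, 15, 3, 10, 2, 2, 3, 4]:

(0, 2): arr[0]=8 > arr[2]=3
(0, 4): arr[0]=8 > arr[4]=2
(0, 5): arr[0]=8 > arr[5]=2
(0, 6): arr[0]=8 > arr[6]=3
(0, 7): arr[0]=8 > arr[7]=4
(1, 2): arr[1]=15 > arr[2]=3
(1, 3): arr[1]=15 > arr[3]=10
(1, 4): arr[1]=15 > arr[4]=2
(1, 5): arr[1]=15 > arr[5]=2
(1, 6): arr[1]=15 > arr[6]=3
(1, 7): arr[1]=15 > arr[7]=4
(2, 4): arr[2]=3 > arr[4]=2
(2, 5): arr[2]=3 > arr[5]=2
(3, 4): arr[3]=10 > arr[4]=2
(3, 5): arr[3]=10 > arr[5]=2
(3, 6): arr[3]=10 > arr[6]=3
(3, 7): arr[3]=10 > arr[7]=4

Total inversions: 17

The array has 17 inversion(s): (0,2), (0,4), (0,5), (0,6), (0,7), (1,2), (1,3), (1,4), (1,5), (1,6), (1,7), (2,4), (2,5), (3,4), (3,5), (3,6), (3,7). Each pair (i,j) satisfies i < j and arr[i] > arr[j].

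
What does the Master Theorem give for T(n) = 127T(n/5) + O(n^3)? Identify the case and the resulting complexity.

Master Theorem for T(n) = 127T(n/5) + O(n^3):

a = 127, b = 5, c = 3
log_b(a) = log_5(127) = 3.0099

Case 1: c = 3 < log_5(127) = 3.0099
T(n) = O(n^(log_5 127))

For T(n) = 127T(n/5) + O(n^3): log_5(127) = 3.0099. This is Case 1 of the Master Theorem (c < log_b(a), work dominated by leaves), giving O(n^(log_5 127)).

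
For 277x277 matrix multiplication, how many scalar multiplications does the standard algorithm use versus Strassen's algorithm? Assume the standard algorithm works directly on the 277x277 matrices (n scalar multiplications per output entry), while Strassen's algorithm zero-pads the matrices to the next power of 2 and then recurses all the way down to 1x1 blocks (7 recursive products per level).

Matrix multiplication for 277x277 matrices:

Strassen's algorithm requires power-of-2 dimensions. Pad 277x277 to 512x512 (next power of 2).

Standard algorithm: 277^3 = 21253933 multiplications
Strassen's algorithm: 7^(log2(512)) = 7^9 = 40353607 multiplications
Difference: 21253933 - 40353607 = -19099674 (Strassen uses MORE here due to padding overhead — for small or just-over-power-of-2 n, padding can outweigh the per-level savings)

Standard: 21253933 multiplications (277^3). Strassen: 40353607 multiplications (7^9, after padding to 512x512). Strassen reduces 8 recursive multiplications to 7 at each level.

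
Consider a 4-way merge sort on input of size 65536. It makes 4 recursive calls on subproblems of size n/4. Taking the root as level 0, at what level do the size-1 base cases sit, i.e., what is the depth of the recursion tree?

For divide and conquer with division factor 4:

Problem sizes at each level:
Level 0: 65536
Level 1: 16384
Level 2: 4096
Level 3: 1024
Level 4: 256
Level 5: 64
Level 6: 16
Level 7: 4
Level 8: 1

The root is level 0 and the size-1 base case is level 8 (the tree spans levels 0 through 8, i.e. 9 levels counting the root), so the depth is the number of divisions: log_4(65536) = 8

The recursion tree depth is log_4(65536) = 8. At each level, the problem size is divided by 4, so it takes 8 divisions to reduce to a base case of size 1. The algorithm makes 4 recursive calls at each level.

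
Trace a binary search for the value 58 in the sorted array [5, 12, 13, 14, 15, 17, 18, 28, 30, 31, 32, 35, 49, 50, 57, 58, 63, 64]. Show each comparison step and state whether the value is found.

Binary search for 58 in [5, 12, 13, 14, 15, 17, 18, 28, 30, 31, 32, 35, 49, 50, 57, 58, 63, 64]:

lo=0, hi=17, mid=8, arr[mid]=30 -> 30 < 58, search right half
lo=9, hi=17, mid=13, arr[mid]=50 -> 50 < 58, search right half
lo=14, hi=17, mid=15, arr[mid]=58 -> Found target at index 15!

Binary search finds 58 at index 15 after 3 comparisons. The search repeatedly halves the search space by comparing with the middle element.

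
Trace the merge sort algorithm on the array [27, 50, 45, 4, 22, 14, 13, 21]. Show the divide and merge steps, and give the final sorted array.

Merge sort trace:

Split: [27, 50, 45, 4, 22, 14, 13, 21] -> [27, 50, 45, 4] and [22, 14, 13, 21]
  Split: [27, 50, 45, 4] -> [27, 50] and [45, 4]
    Split: [27, 50] -> [27] and [50]
    Merge: [27] + [50] -> [27, 50]
    Split: [45, 4] -> [45] and [4]
    Merge: [45] + [4] -> [4, 45]
  Merge: [27, 50] + [4, 45] -> [4, 27, 45, 50]
  Split: [22, 14, 13, 21] -> [22, 14] and [13, 21]
    Split: [22, 14] -> [22] and [14]
    Merge: [22] + [14] -> [14, 22]
    Split: [13, 21] -> [13] and [21]
    Merge: [13] + [21] -> [13, 21]
  Merge: [14, 22] + [13, 21] -> [13, 14, 21, 22]
Merge: [4, 27, 45, 50] + [13, 14, 21, 22] -> [4, 13, 14, 21, 22, 27, 45, 50]

Final sorted array: [4, 13, 14, 21, 22, 27, 45, 50]

The merge sort proceeds by recursively splitting the array and merging sorted halves.
After all merges, the sorted array is [4, 13, 14, 21, 22, 27, 45, 50].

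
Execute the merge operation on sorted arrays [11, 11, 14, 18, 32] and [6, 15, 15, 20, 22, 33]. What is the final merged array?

Merging process:

Compare 11 vs 6: take 6 from right. Merged: [6]
Compare 11 vs 15: take 11 from left. Merged: [6, 11]
Compare 11 vs 15: take 11 from left. Merged: [6, 11, 11]
Compare 14 vs 15: take 14 from left. Merged: [6, 11, 11, 14]
Compare 18 vs 15: take 15 from right. Merged: [6, 11, 11, 14, 15]
Compare 18 vs 15: take 15 from right. Merged: [6, 11, 11, 14, 15, 15]
Compare 18 vs 20: take 18 from left. Merged: [6, 11, 11, 14, 15, 15, 18]
Compare 32 vs 20: take 20 from right. Merged: [6, 11, 11, 14, 15, 15, 18, 20]
Compare 32 vs 22: take 22 from right. Merged: [6, 11, 11, 14, 15, 15, 18, 20, 22]
Compare 32 vs 33: take 32 from left. Merged: [6, 11, 11, 14, 15, 15, 18, 20, 22, 32]
Append remaining from right: [33]. Merged: [6, 11, 11, 14, 15, 15, 18, 20, 22, 32, 33]

Final merged array: [6, 11, 11, 14, 15, 15, 18, 20, 22, 32, 33]
Total comparisons: 10

The merged array is [6, 11, 11, 14, 15, 15, 18, 20, 22, 32, 33], requiring 10 comparisons. The merge step runs in O(n) time where n is the total number of elements.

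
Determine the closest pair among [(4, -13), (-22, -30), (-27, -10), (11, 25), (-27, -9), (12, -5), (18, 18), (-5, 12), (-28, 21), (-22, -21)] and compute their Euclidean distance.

Computing all pairwise distances among 10 points:

d((4, -13), (-22, -30)) = 31.0644
d((4, -13), (-27, -10)) = 31.1448
d((4, -13), (11, 25)) = 38.6394
d((4, -13), (-27, -9)) = 31.257
d((4, -13), (12, -5)) = 11.3137
d((4, -13), (18, 18)) = 34.0147
d((4, -13), (-5, 12)) = 26.5707
d((4, -13), (-28, 21)) = 46.6905
d((4, -13), (-22, -21)) = 27.2029
d((-22, -30), (-27, -10)) = 20.6155
d((-22, -30), (11, 25)) = 64.1405
d((-22, -30), (-27, -9)) = 21.587
d((-22, -30), (12, -5)) = 42.2019
d((-22, -30), (18, 18)) = 62.482
d((-22, -30), (-5, 12)) = 45.31
d((-22, -30), (-28, 21)) = 51.3517
d((-22, -30), (-22, -21)) = 9.0
d((-27, -10), (11, 25)) = 51.6624
d((-27, -10), (-27, -9)) = 1.0 <-- minimum
d((-27, -10), (12, -5)) = 39.3192
d((-27, -10), (18, 18)) = 53.0
d((-27, -10), (-5, 12)) = 31.1127
d((-27, -10), (-28, 21)) = 31.0161
d((-27, -10), (-22, -21)) = 12.083
d((11, 25), (-27, -9)) = 50.9902
d((11, 25), (12, -5)) = 30.0167
d((11, 25), (18, 18)) = 9.8995
d((11, 25), (-5, 12)) = 20.6155
d((11, 25), (-28, 21)) = 39.2046
d((11, 25), (-22, -21)) = 56.6127
d((-27, -9), (12, -5)) = 39.2046
d((-27, -9), (18, 18)) = 52.4786
d((-27, -9), (-5, 12)) = 30.4138
d((-27, -9), (-28, 21)) = 30.0167
d((-27, -9), (-22, -21)) = 13.0
d((12, -5), (18, 18)) = 23.7697
d((12, -5), (-5, 12)) = 24.0416
d((12, -5), (-28, 21)) = 47.7074
d((12, -5), (-22, -21)) = 37.5766
d((18, 18), (-5, 12)) = 23.7697
d((18, 18), (-28, 21)) = 46.0977
d((18, 18), (-22, -21)) = 55.8659
d((-5, 12), (-28, 21)) = 24.6982
d((-5, 12), (-22, -21)) = 37.1214
d((-28, 21), (-22, -21)) = 42.4264

Closest pair: (-27, -10) and (-27, -9) with distance 1.0

The closest pair is (-27, -10) and (-27, -9) with Euclidean distance 1.0. For 10 points, brute-force pairwise comparison is shown above. For large n, the divide-and-conquer algorithm (sort by x, recurse on halves, check the dividing strip) achieves O(n log n).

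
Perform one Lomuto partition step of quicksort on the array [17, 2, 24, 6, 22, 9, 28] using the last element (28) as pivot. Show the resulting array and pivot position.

Lomuto partition with pivot = 28:

Initial array: [17, 2, 24, 6, 22, 9, 28]

arr[0]=17 <= 28: swap with position 0, array becomes [17, 2, 24, 6, 22, 9, 28]
arr[1]=2 <= 28: swap with position 1, array becomes [17, 2, 24, 6, 22, 9, 28]
arr[2]=24 <= 28: swap with position 2, array becomes [17, 2, 24, 6, 22, 9, 28]
arr[3]=6 <= 28: swap with position 3, array becomes [17, 2, 24, 6, 22, 9, 28]
arr[4]=22 <= 28: swap with position 4, array becomes [17, 2, 24, 6, 22, 9, 28]
arr[5]=9 <= 28: swap with position 5, array becomes [17, 2, 24, 6, 22, 9, 28]

Place pivot at position 6: [17, 2, 24, 6, 22, 9, 28]
Pivot position: 6

After partitioning with pivot 28, the array becomes [17, 2, 24, 6, 22, 9, 28]. The pivot is placed at index 6. All elements to the left of the pivot are <= 28, and all elements to the right are > 28.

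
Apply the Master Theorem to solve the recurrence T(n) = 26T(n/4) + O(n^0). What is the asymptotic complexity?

Master Theorem for T(n) = 26T(n/4) + O(n^0):

a = 26, b = 4, c = 0
log_b(a) = log_4(26) = 2.3502

Case 1: c = 0 < log_4(26) = 2.3502
T(n) = O(n^(log_4 26))

For T(n) = 26T(n/4) + O(n^0): log_4(26) = 2.3502. This is Case 1 of the Master Theorem (c < log_b(a), work dominated by leaves), giving O(n^(log_4 26)).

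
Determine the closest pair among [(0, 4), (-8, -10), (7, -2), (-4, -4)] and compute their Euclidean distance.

Computing all pairwise distances among 4 points:

d((0, 4), (-8, -10)) = 16.1245
d((0, 4), (7, -2)) = 9.2195
d((0, 4), (-4, -4)) = 8.9443
d((-8, -10), (7, -2)) = 17.0
d((-8, -10), (-4, -4)) = 7.2111 <-- minimum
d((7, -2), (-4, -4)) = 11.1803

Closest pair: (-8, -10) and (-4, -4) with distance 7.2111

The closest pair is (-8, -10) and (-4, -4) with Euclidean distance 7.2111. For 4 points, brute-force pairwise comparison is shown above. For large n, the divide-and-conquer algorithm (sort by x, recurse on halves, check the dividing strip) achieves O(n log n).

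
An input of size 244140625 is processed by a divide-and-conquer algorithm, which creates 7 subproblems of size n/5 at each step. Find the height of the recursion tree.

For divide and conquer with division factor 5:

Problem sizes at each level:
Level 0: 244140625
Level 1: 48828125
Level 2: 9765625
Level 3: 1953125
Level 4: 390625
Level 5: 78125
Level 6: 15625
Level 7: 3125
Level 8: 625
Level 9: 125
Level 10: 25
Level 11: 5
Level 12: 1

The root is level 0 and the size-1 base case is level 12 (the tree spans levels 0 through 12, i.e. 13 levels counting the root), so the depth is the number of divisions: log_5(244140625) = 12

The recursion tree depth is log_5(244140625) = 12. At each level, the problem size is divided by 5, so it takes 12 divisions to reduce to a base case of size 1. The algorithm makes 7 recursive calls at each level.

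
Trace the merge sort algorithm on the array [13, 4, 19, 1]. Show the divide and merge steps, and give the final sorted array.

Merge sort trace:

Split: [13, 4, 19, 1] -> [13, 4] and [19, 1]
  Split: [13, 4] -> [13] and [4]
  Merge: [13] + [4] -> [4, 13]
  Split: [19, 1] -> [19] and [1]
  Merge: [19] + [1] -> [1, 19]
Merge: [4, 13] + [1, 19] -> [1, 4, 13, 19]

Final sorted array: [1, 4, 13, 19]

The merge sort proceeds by recursively splitting the array and merging sorted halves.
After all merges, the sorted array is [1, 4, 13, 19].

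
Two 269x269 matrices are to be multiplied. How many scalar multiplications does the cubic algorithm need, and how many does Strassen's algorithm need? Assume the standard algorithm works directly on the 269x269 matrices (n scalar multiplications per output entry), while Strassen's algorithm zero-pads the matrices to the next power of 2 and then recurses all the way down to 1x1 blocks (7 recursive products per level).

Matrix multiplication for 269x269 matrices:

Strassen's algorithm requires power-of-2 dimensions. Pad 269x269 to 512x512 (next power of 2).

Standard algorithm: 269^3 = 19465109 multiplications
Strassen's algorithm: 7^(log2(512)) = 7^9 = 40353607 multiplications
Difference: 19465109 - 40353607 = -20888498 (Strassen uses MORE here due to padding overhead — for small or just-over-power-of-2 n, padding can outweigh the per-level savings)

Standard: 19465109 multiplications (269^3). Strassen: 40353607 multiplications (7^9, after padding to 512x512). Strassen reduces 8 recursive multiplications to 7 at each level.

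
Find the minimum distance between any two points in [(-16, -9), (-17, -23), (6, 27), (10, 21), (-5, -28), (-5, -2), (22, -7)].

Computing all pairwise distances among 7 points:

d((-16, -9), (-17, -23)) = 14.0357
d((-16, -9), (6, 27)) = 42.19
d((-16, -9), (10, 21)) = 39.6989
d((-16, -9), (-5, -28)) = 21.9545
d((-16, -9), (-5, -2)) = 13.0384
d((-16, -9), (22, -7)) = 38.0526
d((-17, -23), (6, 27)) = 55.0364
d((-17, -23), (10, 21)) = 51.6236
d((-17, -23), (-5, -28)) = 13.0
d((-17, -23), (-5, -2)) = 24.1868
d((-17, -23), (22, -7)) = 42.1545
d((6, 27), (10, 21)) = 7.2111 <-- minimum
d((6, 27), (-5, -28)) = 56.0892
d((6, 27), (-5, -2)) = 31.0161
d((6, 27), (22, -7)) = 37.5766
d((10, 21), (-5, -28)) = 51.2445
d((10, 21), (-5, -2)) = 27.4591
d((10, 21), (22, -7)) = 30.4631
d((-5, -28), (-5, -2)) = 26.0
d((-5, -28), (22, -7)) = 34.2053
d((-5, -2), (22, -7)) = 27.4591

Closest pair: (6, 27) and (10, 21) with distance 7.2111

The closest pair is (6, 27) and (10, 21) with Euclidean distance 7.2111. For 7 points, brute-force pairwise comparison is shown above. For large n, the divide-and-conquer algorithm (sort by x, recurse on halves, check the dividing strip) achieves O(n log n).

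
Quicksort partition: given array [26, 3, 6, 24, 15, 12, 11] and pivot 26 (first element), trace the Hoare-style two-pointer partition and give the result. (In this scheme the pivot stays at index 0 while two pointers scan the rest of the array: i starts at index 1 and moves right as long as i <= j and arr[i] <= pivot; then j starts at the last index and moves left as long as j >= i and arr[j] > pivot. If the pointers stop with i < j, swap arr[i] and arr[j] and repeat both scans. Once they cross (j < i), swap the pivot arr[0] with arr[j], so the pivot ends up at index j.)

Hoare-style two-pointer partition with pivot = 26:

Initial array: [26, 3, 6, 24, 15, 12, 11]

Pointers start at i = 1, j = 6.
i ends at 7, j ends at 6: the pointers have crossed (j < i), so scanning stops.

Swap pivot arr[0] with arr[6] to place pivot at position 6: [11, 3, 6, 24, 15, 12, 26]
Pivot position: 6

After partitioning with pivot 26, the array becomes [11, 3, 6, 24, 15, 12, 26]. The pivot is placed at index 6. All elements to the left of the pivot are <= 26, and all elements to the right are > 26.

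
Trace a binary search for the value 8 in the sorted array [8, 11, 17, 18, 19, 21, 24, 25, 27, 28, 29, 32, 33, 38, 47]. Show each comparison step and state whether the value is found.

Binary search for 8 in [8, 11, 17, 18, 19, 21, 24, 25, 27, 28, 29, 32, 33, 38, 47]:

lo=0, hi=14, mid=7, arr[mid]=25 -> 25 > 8, search left half
lo=0, hi=6, mid=3, arr[mid]=18 -> 18 > 8, search left half
lo=0, hi=2, mid=1, arr[mid]=11 -> 11 > 8, search left half
lo=0, hi=0, mid=0, arr[mid]=8 -> Found target at index 0!

Binary search finds 8 at index 0 after 4 comparisons. The search repeatedly halves the search space by comparing with the middle element.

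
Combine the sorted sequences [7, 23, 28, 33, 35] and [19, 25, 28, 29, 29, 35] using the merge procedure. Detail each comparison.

Merging process:

Compare 7 vs 19: take 7 from left. Merged: [7]
Compare 23 vs 19: take 19 from right. Merged: [7, 19]
Compare 23 vs 25: take 23 from left. Merged: [7, 19, 23]
Compare 28 vs 25: take 25 from right. Merged: [7, 19, 23, 25]
Compare 28 vs 28: take 28 from left. Merged: [7, 19, 23, 25, 28]
Compare 33 vs 28: take 28 from right. Merged: [7, 19, 23, 25, 28, 28]
Compare 33 vs 29: take 29 from right. Merged: [7, 19, 23, 25, 28, 28, 29]
Compare 33 vs 29: take 29 from right. Merged: [7, 19, 23, 25, 28, 28, 29, 29]
Compare 33 vs 35: take 33 from left. Merged: [7, 19, 23, 25, 28, 28, 29, 29, 33]
Compare 35 vs 35: take 35 from left. Merged: [7, 19, 23, 25, 28, 28, 29, 29, 33, 35]
Append remaining from right: [35]. Merged: [7, 19, 23, 25, 28, 28, 29, 29, 33, 35, 35]

Final merged array: [7, 19, 23, 25, 28, 28, 29, 29, 33, 35, 35]
Total comparisons: 10

The merged array is [7, 19, 23, 25, 28, 28, 29, 29, 33, 35, 35], requiring 10 comparisons. The merge step runs in O(n) time where n is the total number of elements.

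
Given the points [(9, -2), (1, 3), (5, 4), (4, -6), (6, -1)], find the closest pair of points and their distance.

Computing all pairwise distances among 5 points:

d((9, -2), (1, 3)) = 9.434
d((9, -2), (5, 4)) = 7.2111
d((9, -2), (4, -6)) = 6.4031
d((9, -2), (6, -1)) = 3.1623 <-- minimum
d((1, 3), (5, 4)) = 4.1231
d((1, 3), (4, -6)) = 9.4868
d((1, 3), (6, -1)) = 6.4031
d((5, 4), (4, -6)) = 10.0499
d((5, 4), (6, -1)) = 5.099
d((4, -6), (6, -1)) = 5.3852

Closest pair: (9, -2) and (6, -1) with distance 3.1623

The closest pair is (9, -2) and (6, -1) with Euclidean distance 3.1623. For 5 points, brute-force pairwise comparison is shown above. For large n, the divide-and-conquer algorithm (sort by x, recurse on halves, check the dividing strip) achieves O(n log n).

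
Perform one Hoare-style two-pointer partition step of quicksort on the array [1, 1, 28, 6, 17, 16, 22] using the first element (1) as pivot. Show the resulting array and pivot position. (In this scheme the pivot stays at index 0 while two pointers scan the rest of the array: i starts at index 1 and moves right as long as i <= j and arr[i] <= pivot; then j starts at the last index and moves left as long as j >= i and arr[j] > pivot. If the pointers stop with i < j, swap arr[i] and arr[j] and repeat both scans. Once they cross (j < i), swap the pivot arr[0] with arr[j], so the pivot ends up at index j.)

Hoare-style two-pointer partition with pivot = 1:

Initial array: [1, 1, 28, 6, 17, 16, 22]

Pointers start at i = 1, j = 6.
i ends at 2, j ends at 1: the pointers have crossed (j < i), so scanning stops.

Swap pivot arr[0] with arr[1] to place pivot at position 1: [1, 1, 28, 6, 17, 16, 22]
Pivot position: 1

After partitioning with pivot 1, the array becomes [1, 1, 28, 6, 17, 16, 22]. The pivot is placed at index 1. All elements to the left of the pivot are <= 1, and all elements to the right are > 1.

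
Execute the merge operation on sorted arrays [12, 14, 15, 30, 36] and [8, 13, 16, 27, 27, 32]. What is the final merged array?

Merging process:

Compare 12 vs 8: take 8 from right. Merged: [8]
Compare 12 vs 13: take 12 from left. Merged: [8, 12]
Compare 14 vs 13: take 13 from right. Merged: [8, 12, 13]
Compare 14 vs 16: take 14 from left. Merged: [8, 12, 13, 14]
Compare 15 vs 16: take 15 from left. Merged: [8, 12, 13, 14, 15]
Compare 30 vs 16: take 16 from right. Merged: [8, 12, 13, 14, 15, 16]
Compare 30 vs 27: take 27 from right. Merged: [8, 12, 13, 14, 15, 16, 27]
Compare 30 vs 27: take 27 from right. Merged: [8, 12, 13, 14, 15, 16, 27, 27]
Compare 30 vs 32: take 30 from left. Merged: [8, 12, 13, 14, 15, 16, 27, 27, 30]
Compare 36 vs 32: take 32 from right. Merged: [8, 12, 13, 14, 15, 16, 27, 27, 30, 32]
Append remaining from left: [36]. Merged: [8, 12, 13, 14, 15, 16, 27, 27, 30, 32, 36]

Final merged array: [8, 12, 13, 14, 15, 16, 27, 27, 30, 32, 36]
Total comparisons: 10

The merged array is [8, 12, 13, 14, 15, 16, 27, 27, 30, 32, 36], requiring 10 comparisons. The merge step runs in O(n) time where n is the total number of elements.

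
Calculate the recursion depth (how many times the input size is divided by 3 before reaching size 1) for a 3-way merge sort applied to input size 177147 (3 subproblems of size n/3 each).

For divide and conquer with division factor 3:

Problem sizes at each level:
Level 0: 177147
Level 1: 59049
Level 2: 19683
Level 3: 6561
Level 4: 2187
Level 5: 729
Level 6: 243
Level 7: 81
Level 8: 27
Level 9: 9
Level 10: 3
Level 11: 1

The root is level 0 and the size-1 base case is level 11 (the tree spans levels 0 through 11, i.e. 12 levels counting the root), so the depth is the number of divisions: log_3(177147) = 11

The recursion tree depth is log_3(177147) = 11. At each level, the problem size is divided by 3, so it takes 11 divisions to reduce to a base case of size 1. The algorithm makes 3 recursive calls at each level.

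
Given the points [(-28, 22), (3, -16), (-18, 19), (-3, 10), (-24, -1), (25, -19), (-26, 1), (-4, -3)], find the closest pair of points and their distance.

Computing all pairwise distances among 8 points:

d((-28, 22), (3, -16)) = 49.0408
d((-28, 22), (-18, 19)) = 10.4403
d((-28, 22), (-3, 10)) = 27.7308
d((-28, 22), (-24, -1)) = 23.3452
d((-28, 22), (25, -19)) = 67.0075
d((-28, 22), (-26, 1)) = 21.095
d((-28, 22), (-4, -3)) = 34.6554
d((3, -16), (-18, 19)) = 40.8167
d((3, -16), (-3, 10)) = 26.6833
d((3, -16), (-24, -1)) = 30.8869
d((3, -16), (25, -19)) = 22.2036
d((3, -16), (-26, 1)) = 33.6155
d((3, -16), (-4, -3)) = 14.7648
d((-18, 19), (-3, 10)) = 17.4929
d((-18, 19), (-24, -1)) = 20.8806
d((-18, 19), (25, -19)) = 57.3847
d((-18, 19), (-26, 1)) = 19.6977
d((-18, 19), (-4, -3)) = 26.0768
d((-3, 10), (-24, -1)) = 23.7065
d((-3, 10), (25, -19)) = 40.3113
d((-3, 10), (-26, 1)) = 24.6982
d((-3, 10), (-4, -3)) = 13.0384
d((-24, -1), (25, -19)) = 52.2015
d((-24, -1), (-26, 1)) = 2.8284 <-- minimum
d((-24, -1), (-4, -3)) = 20.0998
d((25, -19), (-26, 1)) = 54.7814
d((25, -19), (-4, -3)) = 33.121
d((-26, 1), (-4, -3)) = 22.3607

Closest pair: (-24, -1) and (-26, 1) with distance 2.8284

The closest pair is (-24, -1) and (-26, 1) with Euclidean distance 2.8284. For 8 points, brute-force pairwise comparison is shown above. For large n, the divide-and-conquer algorithm (sort by x, recurse on halves, check the dividing strip) achieves O(n log n).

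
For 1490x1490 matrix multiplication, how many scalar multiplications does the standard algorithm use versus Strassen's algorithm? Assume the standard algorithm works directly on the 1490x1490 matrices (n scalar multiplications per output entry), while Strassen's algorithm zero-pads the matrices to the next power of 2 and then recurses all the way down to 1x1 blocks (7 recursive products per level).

Matrix multiplication for 1490x1490 matrices:

Strassen's algorithm requires power-of-2 dimensions. Pad 1490x1490 to 2048x2048 (next power of 2).

Standard algorithm: 1490^3 = 3307949000 multiplications
Strassen's algorithm: 7^(log2(2048)) = 7^11 = 1977326743 multiplications
Savings: 3307949000 - 1977326743 = 1330622257 multiplications

Standard: 3307949000 multiplications (1490^3). Strassen: 1977326743 multiplications (7^11, after padding to 2048x2048). Strassen reduces 8 recursive multiplications to 7 at each level.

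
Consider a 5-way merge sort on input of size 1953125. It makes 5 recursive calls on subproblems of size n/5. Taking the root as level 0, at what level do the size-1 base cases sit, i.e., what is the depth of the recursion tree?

For divide and conquer with division factor 5:

Problem sizes at each level:
Level 0: 1953125
Level 1: 390625
Level 2: 78125
Level 3: 15625
Level 4: 3125
Level 5: 625
Level 6: 125
Level 7: 25
Level 8: 5
Level 9: 1

The root is level 0 and the size-1 base case is level 9 (the tree spans levels 0 through 9, i.e. 10 levels counting the root), so the depth is the number of divisions: log_5(1953125) = 9

The recursion tree depth is log_5(1953125) = 9. At each level, the problem size is divided by 5, so it takes 9 divisions to reduce to a base case of size 1. The algorithm makes 5 recursive calls at each level.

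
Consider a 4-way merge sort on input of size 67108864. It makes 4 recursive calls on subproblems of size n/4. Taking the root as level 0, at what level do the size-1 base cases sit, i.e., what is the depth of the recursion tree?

For divide and conquer with division factor 4:

Problem sizes at each level:
Level 0: 67108864
Level 1: 16777216
Level 2: 4194304
Level 3: 1048576
Level 4: 262144
Level 5: 65536
Level 6: 16384
Level 7: 4096
Level 8: 1024
Level 9: 256
Level 10: 64
Level 11: 16
Level 12: 4
Level 13: 1

The root is level 0 and the size-1 base case is level 13 (the tree spans levels 0 through 13, i.e. 14 levels counting the root), so the depth is the number of divisions: log_4(67108864) = 13

The recursion tree depth is log_4(67108864) = 13. At each level, the problem size is divided by 4, so it takes 13 divisions to reduce to a base case of size 1. The algorithm makes 4 recursive calls at each level.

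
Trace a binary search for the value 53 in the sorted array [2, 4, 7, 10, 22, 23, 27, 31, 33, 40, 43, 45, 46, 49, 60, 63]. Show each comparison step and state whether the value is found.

Binary search for 53 in [2, 4, 7, 10, 22, 23, 27, 31, 33, 40, 43, 45, 46, 49, 60, 63]:

lo=0, hi=15, mid=7, arr[mid]=31 -> 31 < 53, search right half
lo=8, hi=15, mid=11, arr[mid]=45 -> 45 < 53, search right half
lo=12, hi=15, mid=13, arr[mid]=49 -> 49 < 53, search right half
lo=14, hi=15, mid=14, arr[mid]=60 -> 60 > 53, search left half
lo=14 > hi=13, target 53 not found

Binary search determines that 53 is not in the array after 4 comparisons. The search space was exhausted without finding the target.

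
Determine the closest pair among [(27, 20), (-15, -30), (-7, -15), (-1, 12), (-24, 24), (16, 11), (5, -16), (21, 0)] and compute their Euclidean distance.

Computing all pairwise distances among 8 points:

d((27, 20), (-15, -30)) = 65.2993
d((27, 20), (-7, -15)) = 48.7955
d((27, 20), (-1, 12)) = 29.1204
d((27, 20), (-24, 24)) = 51.1566
d((27, 20), (16, 11)) = 14.2127
d((27, 20), (5, -16)) = 42.19
d((27, 20), (21, 0)) = 20.8806
d((-15, -30), (-7, -15)) = 17.0
d((-15, -30), (-1, 12)) = 44.2719
d((-15, -30), (-24, 24)) = 54.7449
d((-15, -30), (16, 11)) = 51.4004
d((-15, -30), (5, -16)) = 24.4131
d((-15, -30), (21, 0)) = 46.8615
d((-7, -15), (-1, 12)) = 27.6586
d((-7, -15), (-24, 24)) = 42.5441
d((-7, -15), (16, 11)) = 34.7131
d((-7, -15), (5, -16)) = 12.0416 <-- minimum
d((-7, -15), (21, 0)) = 31.7648
d((-1, 12), (-24, 24)) = 25.9422
d((-1, 12), (16, 11)) = 17.0294
d((-1, 12), (5, -16)) = 28.6356
d((-1, 12), (21, 0)) = 25.0599
d((-24, 24), (16, 11)) = 42.0595
d((-24, 24), (5, -16)) = 49.4065
d((-24, 24), (21, 0)) = 51.0
d((16, 11), (5, -16)) = 29.1548
d((16, 11), (21, 0)) = 12.083
d((5, -16), (21, 0)) = 22.6274

Closest pair: (-7, -15) and (5, -16) with distance 12.0416

The closest pair is (-7, -15) and (5, -16) with Euclidean distance 12.0416. For 8 points, brute-force pairwise comparison is shown above. For large n, the divide-and-conquer algorithm (sort by x, recurse on halves, check the dividing strip) achieves O(n log n).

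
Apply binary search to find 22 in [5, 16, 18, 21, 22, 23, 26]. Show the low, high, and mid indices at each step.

Binary search for 22 in [5, 16, 18, 21, 22, 23, 26]:

lo=0, hi=6, mid=3, arr[mid]=21 -> 21 < 22, search right half
lo=4, hi=6, mid=5, arr[mid]=23 -> 23 > 22, search left half
lo=4, hi=4, mid=4, arr[mid]=22 -> Found target at index 4!

Binary search finds 22 at index 4 after 3 comparisons. The search repeatedly halves the search space by comparing with the middle element.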